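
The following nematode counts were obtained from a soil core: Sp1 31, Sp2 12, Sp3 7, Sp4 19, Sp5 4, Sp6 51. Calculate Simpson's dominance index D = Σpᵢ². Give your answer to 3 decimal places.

Total N = 31+12+7+19+4+51 = 124, so the proportions are 0.25, 0.09677, 0.05645, 0.15323, 0.03226, 0.41129 (working shown to 5 dp, full precision carried).
D = 0.25² + 0.09677² + 0.05645² + 0.15323² + 0.03226² + 0.41129² = 0.06250 + 0.00937 + 0.00319 + 0.02348 + 0.00104 + 0.16916 = 0.26873.
To 3 decimal places, D = 0.269.

0.269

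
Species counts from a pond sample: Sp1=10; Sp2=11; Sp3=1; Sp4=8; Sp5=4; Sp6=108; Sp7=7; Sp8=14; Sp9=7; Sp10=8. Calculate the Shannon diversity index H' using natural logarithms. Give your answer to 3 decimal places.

Total N = 10+11+1+8+4+108+7+14+7+8 = 178, so the proportions are 0.05618, 0.0618, 0.00562, 0.04494, 0.02247, 0.60674, 0.03933, 0.07865, 0.03933, 0.04494 (working shown to 5 dp, full precision carried).
Each pᵢ ln pᵢ term: 0.05618×(-2.87920)=-0.16175, 0.0618×(-2.78389)=-0.17204, 0.00562×(-5.18178)=-0.02911, 0.04494×(-3.10234)=-0.13943, 0.02247×(-3.79549)=-0.08529, 0.60674×(-0.49965)=-0.30316, 0.03933×(-3.23587)=-0.12725, 0.07865×(-2.54273)=-0.19999, 0.03933×(-3.23587)=-0.12725, 0.04494×(-3.10234)=-0.13943.
Sum = -1.48471, so H' = 1.485.

1.485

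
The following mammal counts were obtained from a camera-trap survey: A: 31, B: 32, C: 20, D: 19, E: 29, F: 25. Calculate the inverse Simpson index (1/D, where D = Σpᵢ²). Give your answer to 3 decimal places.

Total N = 31+32+20+19+29+25 = 156, so the proportions are 0.1987179, 0.2051282, 0.1282051, 0.1217949, 0.1858974, 0.1602564 (working shown to 7 dp, full precision carried).
D = 0.1987179² + 0.2051282² + 0.1282051² + 0.1217949² + 0.1858974² + 0.1602564² = 0.0394888 + 0.0420776 + 0.0164366 + 0.0148340 + 0.0345579 + 0.0256821 = 0.1730769.
So 1/D = 5.77778, i.e. 5.778 to 3 decimal places.

5.778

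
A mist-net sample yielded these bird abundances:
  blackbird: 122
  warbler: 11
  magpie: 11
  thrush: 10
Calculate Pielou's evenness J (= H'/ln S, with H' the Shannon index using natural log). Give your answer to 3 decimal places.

0.533

Total N = 122+11+11+10 = 154, so the proportions are 0.79221, 0.07143, 0.07143, 0.06494 (working shown to 5 dp, full precision carried).
H' = −Σ pᵢ ln pᵢ = −((-0.18453) + (-0.18850) + (-0.18850) + (-0.17756)) = 0.73909.
With S = 4 species, ln S = 1.38629, so J = 0.73909/1.38629 = 0.53314, i.e. 0.533 to 3 decimal places.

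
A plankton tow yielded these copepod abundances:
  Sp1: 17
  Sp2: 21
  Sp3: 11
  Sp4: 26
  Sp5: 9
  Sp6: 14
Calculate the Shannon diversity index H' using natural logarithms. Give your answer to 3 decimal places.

Total N = 17+21+11+26+9+14 = 98, so the proportions are 0.17347, 0.21429, 0.11224, 0.26531, 0.09184, 0.14286 (working shown to 5 dp, full precision carried).
Each pᵢ ln pᵢ term: 0.17347×(-1.75175)=-0.30388, 0.21429×(-1.54045)=-0.33010, 0.11224×(-2.18707)=-0.24549, 0.26531×(-1.32687)=-0.35203, 0.09184×(-2.38774)=-0.21928, 0.14286×(-1.94591)=-0.27799.
Sum = -1.72876, so H' = 1.729.

1.729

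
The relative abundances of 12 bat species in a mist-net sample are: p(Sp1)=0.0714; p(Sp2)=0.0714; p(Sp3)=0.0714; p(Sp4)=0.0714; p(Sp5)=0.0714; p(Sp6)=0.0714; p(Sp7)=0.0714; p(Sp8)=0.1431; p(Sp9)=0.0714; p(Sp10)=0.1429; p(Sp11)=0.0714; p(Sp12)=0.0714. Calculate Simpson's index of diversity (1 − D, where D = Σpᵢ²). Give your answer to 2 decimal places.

0.91

D = 0.0714² + 0.0714² + 0.0714² + 0.0714² + 0.0714² + 0.0714² + 0.0714² + 0.1431² + 0.0714² + 0.1429² + 0.0714² + 0.0714² = 0.0051 + 0.0051 + 0.0051 + 0.0051 + 0.0051 + 0.0051 + 0.0051 + 0.0205 + 0.0051 + 0.0204 + 0.0051 + 0.0051 = 0.0919 (working shown to 4 dp, full precision carried).
So 1 − D = 0.9081, i.e. 0.91 to 2 decimal places.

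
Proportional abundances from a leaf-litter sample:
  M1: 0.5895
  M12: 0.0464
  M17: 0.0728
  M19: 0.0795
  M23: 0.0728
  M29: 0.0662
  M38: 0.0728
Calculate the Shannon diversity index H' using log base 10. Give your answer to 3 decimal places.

0.611

Each pᵢ log₁₀ pᵢ term (working shown to 5 dp, full precision carried): 0.5895×(-0.22952)=-0.13530, 0.0464×(-1.33348)=-0.06187, 0.0728×(-1.13787)=-0.08284, 0.0795×(-1.09963)=-0.08742, 0.0728×(-1.13787)=-0.08284, 0.0662×(-1.17914)=-0.07806, 0.0728×(-1.13787)=-0.08284.
Sum = -0.61116, so H' = 0.611.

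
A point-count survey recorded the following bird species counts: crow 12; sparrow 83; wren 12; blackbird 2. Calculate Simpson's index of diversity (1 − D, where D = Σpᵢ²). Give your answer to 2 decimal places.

Total N = 12+83+12+2 = 109, so the proportions are 0.1101, 0.7615, 0.1101, 0.0183 (working shown to 4 dp, full precision carried).
D = 0.1101² + 0.7615² + 0.1101² + 0.0183² = 0.0121 + 0.5798 + 0.0121 + 0.0003 = 0.6044.
So 1 − D = 0.3956, i.e. 0.40 to 2 decimal places.

0.40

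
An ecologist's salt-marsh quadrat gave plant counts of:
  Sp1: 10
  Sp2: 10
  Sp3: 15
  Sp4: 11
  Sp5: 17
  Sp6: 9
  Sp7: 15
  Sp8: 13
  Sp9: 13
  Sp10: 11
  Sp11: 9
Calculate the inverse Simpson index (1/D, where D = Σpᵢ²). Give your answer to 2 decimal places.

Total N = 10+10+15+11+17+9+15+13+13+11+9 = 133, so the proportions are 0.075188, 0.075188, 0.112782, 0.0827068, 0.1278195, 0.0676692, 0.112782, 0.0977444, 0.0977444, 0.0827068, 0.0676692 (working shown to 7 dp, full precision carried).
D = 0.075188² + 0.075188² + 0.112782² + 0.0827068² + 0.1278195² + 0.0676692² + 0.112782² + 0.0977444² + 0.0977444² + 0.0827068² + 0.0676692² = 0.0056532 + 0.0056532 + 0.0127198 + 0.0068404 + 0.0163378 + 0.0045791 + 0.0127198 + 0.0095540 + 0.0095540 + 0.0068404 + 0.0045791 = 0.0950308.
So 1/D = 10.5229, i.e. 10.52 to 2 decimal places.

10.52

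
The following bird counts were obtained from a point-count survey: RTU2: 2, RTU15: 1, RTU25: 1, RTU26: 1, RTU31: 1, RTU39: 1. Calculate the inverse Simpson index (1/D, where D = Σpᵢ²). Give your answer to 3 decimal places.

Total N = 2+1+1+1+1+1 = 7, so the proportions are 0.2857143, 0.1428571, 0.1428571, 0.1428571, 0.1428571, 0.1428571 (working shown to 7 dp, full precision carried).
D = 0.2857143² + 0.1428571² + 0.1428571² + 0.1428571² + 0.1428571² + 0.1428571² = 0.0816327 + 0.0204082 + 0.0204082 + 0.0204082 + 0.0204082 + 0.0204082 = 0.1836735.
So 1/D = 5.44444, i.e. 5.444 to 3 decimal places.

5.444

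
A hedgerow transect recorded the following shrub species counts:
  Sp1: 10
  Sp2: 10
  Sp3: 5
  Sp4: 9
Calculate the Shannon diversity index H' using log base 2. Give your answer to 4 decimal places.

Total N = 10+10+5+9 = 34, so the proportions are 0.294118, 0.294118, 0.147059, 0.264706 (working shown to 6 dp, full precision carried).
Each pᵢ log₂ pᵢ term: 0.294118×(-1.765535)=-0.519275, 0.294118×(-1.765535)=-0.519275, 0.147059×(-2.765535)=-0.406696, 0.264706×(-1.917538)=-0.507584.
Sum = -1.952830, so H' = 1.9528.

1.9528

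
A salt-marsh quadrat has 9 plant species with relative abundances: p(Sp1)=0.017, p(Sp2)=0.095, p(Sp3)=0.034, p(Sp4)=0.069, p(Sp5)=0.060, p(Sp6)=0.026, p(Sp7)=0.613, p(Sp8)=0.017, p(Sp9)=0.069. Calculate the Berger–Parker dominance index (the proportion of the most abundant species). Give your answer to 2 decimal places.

The largest proportion is 0.613, i.e. d = 0.61 to 2 decimal places.

0.61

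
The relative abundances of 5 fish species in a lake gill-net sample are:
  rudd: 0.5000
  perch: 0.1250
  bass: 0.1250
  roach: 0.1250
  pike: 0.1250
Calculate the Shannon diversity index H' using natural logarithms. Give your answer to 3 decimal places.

Each pᵢ ln pᵢ term (working shown to 5 dp, full precision carried): 0.5×(-0.69315)=-0.34657, 0.125×(-2.07944)=-0.25993, 0.125×(-2.07944)=-0.25993, 0.125×(-2.07944)=-0.25993, 0.125×(-2.07944)=-0.25993.
Sum = -1.38629, so H' = 1.386.

1.386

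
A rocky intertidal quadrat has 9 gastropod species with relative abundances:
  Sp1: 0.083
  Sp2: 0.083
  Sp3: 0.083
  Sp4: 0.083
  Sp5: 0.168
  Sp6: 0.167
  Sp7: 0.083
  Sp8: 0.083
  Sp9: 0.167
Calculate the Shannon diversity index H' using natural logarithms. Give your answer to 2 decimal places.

2.14

Each pᵢ ln pᵢ term (working shown to 4 dp, full precision carried): 0.083×(-2.4889)=-0.2066, 0.083×(-2.4889)=-0.2066, 0.083×(-2.4889)=-0.2066, 0.083×(-2.4889)=-0.2066, 0.168×(-1.7838)=-0.2997, 0.167×(-1.7898)=-0.2989, 0.083×(-2.4889)=-0.2066, 0.083×(-2.4889)=-0.2066, 0.167×(-1.7898)=-0.2989.
Sum = -2.1369, so H' = 2.14.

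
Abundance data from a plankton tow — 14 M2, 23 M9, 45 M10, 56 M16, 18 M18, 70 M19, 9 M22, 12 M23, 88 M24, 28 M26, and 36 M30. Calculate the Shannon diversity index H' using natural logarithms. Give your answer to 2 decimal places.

Total N = 14+23+45+56+18+70+9+12+88+28+36 = 399, so the proportions are 0.0351, 0.0576, 0.1128, 0.1404, 0.0451, 0.1754, 0.0226, 0.0301, 0.2206, 0.0702, 0.0902 (working shown to 4 dp, full precision carried).
Each pᵢ ln pᵢ term: 0.0351×(-3.3499)=-0.1175, 0.0576×(-2.8535)=-0.1645, 0.1128×(-2.1823)=-0.2461, 0.1404×(-1.9636)=-0.2756, 0.0451×(-3.0986)=-0.1398, 0.1754×(-1.7405)=-0.3053, 0.0226×(-3.7917)=-0.0855, 0.0301×(-3.5041)=-0.1054, 0.2206×(-1.5116)=-0.3334, 0.0702×(-2.6568)=-0.1864, 0.0902×(-2.4054)=-0.2170.
Sum = -2.1767, so H' = 2.18.

2.18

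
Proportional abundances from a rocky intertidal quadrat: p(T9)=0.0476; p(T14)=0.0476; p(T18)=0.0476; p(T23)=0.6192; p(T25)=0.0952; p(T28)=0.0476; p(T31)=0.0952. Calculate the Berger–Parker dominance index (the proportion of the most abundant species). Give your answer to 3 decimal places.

0.619

The largest proportion is 0.6192, i.e. d = 0.619 to 3 decimal places.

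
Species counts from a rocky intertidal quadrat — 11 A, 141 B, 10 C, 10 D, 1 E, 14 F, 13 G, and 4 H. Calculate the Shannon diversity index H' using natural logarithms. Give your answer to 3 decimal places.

Total N = 11+141+10+10+1+14+13+4 = 204, so the proportions are 0.05392, 0.69118, 0.04902, 0.04902, 0.0049, 0.06863, 0.06373, 0.01961 (working shown to 5 dp, full precision carried).
Each pᵢ ln pᵢ term: 0.05392×(-2.92022)=-0.15746, 0.69118×(-0.36936)=-0.25529, 0.04902×(-3.01553)=-0.14782, 0.04902×(-3.01553)=-0.14782, 0.0049×(-5.31812)=-0.02607, 0.06863×(-2.67906)=-0.18386, 0.06373×(-2.75317)=-0.17545, 0.01961×(-3.93183)=-0.07709.
Sum = -1.17087, so H' = 1.171.

1.171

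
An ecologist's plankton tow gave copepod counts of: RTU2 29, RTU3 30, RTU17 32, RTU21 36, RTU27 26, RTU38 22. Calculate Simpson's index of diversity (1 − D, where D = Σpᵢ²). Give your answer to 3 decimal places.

Total N = 29+30+32+36+26+22 = 175, so the proportions are 0.16571, 0.17143, 0.18286, 0.20571, 0.14857, 0.12571 (working shown to 5 dp, full precision carried).
D = 0.16571² + 0.17143² + 0.18286² + 0.20571² + 0.14857² + 0.12571² = 0.02746 + 0.02939 + 0.03344 + 0.04232 + 0.02207 + 0.01580 = 0.17048.
So 1 − D = 0.82952, i.e. 0.830 to 3 decimal places.

0.830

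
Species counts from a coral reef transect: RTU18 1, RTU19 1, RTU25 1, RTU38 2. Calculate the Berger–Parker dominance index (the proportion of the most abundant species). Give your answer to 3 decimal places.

0.400

Total N = 1+1+1+2 = 5, so the proportions are 0.2, 0.2, 0.2, 0.4 (working shown to 5 dp, full precision carried).
The largest proportion is 0.4, i.e. d = 0.400 to 3 decimal places.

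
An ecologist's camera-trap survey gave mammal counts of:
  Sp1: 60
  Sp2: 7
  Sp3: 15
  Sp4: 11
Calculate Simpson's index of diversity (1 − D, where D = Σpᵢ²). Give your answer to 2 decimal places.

Total N = 60+7+15+11 = 93, so the proportions are 0.6452, 0.0753, 0.1613, 0.1183 (working shown to 4 dp, full precision carried).
D = 0.6452² + 0.0753² + 0.1613² + 0.1183² = 0.4162 + 0.0057 + 0.0260 + 0.0140 = 0.4619.
So 1 − D = 0.5381, i.e. 0.54 to 2 decimal places.

0.54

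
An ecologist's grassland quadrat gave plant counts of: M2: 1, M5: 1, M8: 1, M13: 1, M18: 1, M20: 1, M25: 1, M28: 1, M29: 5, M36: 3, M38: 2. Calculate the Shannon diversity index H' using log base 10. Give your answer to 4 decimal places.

Total N = 1+1+1+1+1+1+1+1+5+3+2 = 18, so the proportions are 0.055556, 0.055556, 0.055556, 0.055556, 0.055556, 0.055556, 0.055556, 0.055556, 0.277778, 0.166667, 0.111111 (working shown to 6 dp, full precision carried).
Each pᵢ log₁₀ pᵢ term: 0.055556×(-1.255273)=-0.069737, 0.055556×(-1.255273)=-0.069737, 0.055556×(-1.255273)=-0.069737, 0.055556×(-1.255273)=-0.069737, 0.055556×(-1.255273)=-0.069737, 0.055556×(-1.255273)=-0.069737, 0.055556×(-1.255273)=-0.069737, 0.055556×(-1.255273)=-0.069737, 0.277778×(-0.556303)=-0.154528, 0.166667×(-0.778151)=-0.129692, 0.111111×(-0.954243)=-0.106027.
Sum = -0.948146, so H' = 0.9481.

0.9481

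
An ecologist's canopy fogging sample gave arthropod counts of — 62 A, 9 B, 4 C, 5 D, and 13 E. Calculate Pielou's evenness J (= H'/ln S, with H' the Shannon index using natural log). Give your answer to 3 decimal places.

0.661

Total N = 62+9+4+5+13 = 93, so the proportions are 0.66667, 0.09677, 0.04301, 0.05376, 0.13978 (working shown to 5 dp, full precision carried).
H' = −Σ pᵢ ln pᵢ = −((-0.27031) + (-0.22600) + (-0.13532) + (-0.15716) + (-0.27505)) = 1.06385.
With S = 5 species, ln S = 1.60944, so J = 1.06385/1.60944 = 0.66100, i.e. 0.661 to 3 decimal places.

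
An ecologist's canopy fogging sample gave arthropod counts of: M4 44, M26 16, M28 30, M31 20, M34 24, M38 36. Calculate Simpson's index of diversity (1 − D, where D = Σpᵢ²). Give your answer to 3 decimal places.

Total N = 44+16+30+20+24+36 = 170, so the proportions are 0.25882, 0.09412, 0.17647, 0.11765, 0.14118, 0.21176 (working shown to 5 dp, full precision carried).
D = 0.25882² + 0.09412² + 0.17647² + 0.11765² + 0.14118² + 0.21176² = 0.06699 + 0.00886 + 0.03114 + 0.01384 + 0.01993 + 0.04484 = 0.18561.
So 1 − D = 0.81439, i.e. 0.814 to 3 decimal places.

0.814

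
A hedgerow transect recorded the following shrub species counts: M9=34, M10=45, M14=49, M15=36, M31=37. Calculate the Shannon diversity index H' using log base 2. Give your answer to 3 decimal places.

2.307

Total N = 34+45+49+36+37 = 201, so the proportions are 0.16915, 0.22388, 0.24378, 0.1791, 0.18408 (working shown to 5 dp, full precision carried).
Each pᵢ log₂ pᵢ term: 0.16915×(-2.56359)=-0.43364, 0.22388×(-2.15920)=-0.48340, 0.24378×(-2.03634)=-0.49642, 0.1791×(-2.48113)=-0.44438, 0.18408×(-2.44160)=-0.44945.
Sum = -2.30730, so H' = 2.307.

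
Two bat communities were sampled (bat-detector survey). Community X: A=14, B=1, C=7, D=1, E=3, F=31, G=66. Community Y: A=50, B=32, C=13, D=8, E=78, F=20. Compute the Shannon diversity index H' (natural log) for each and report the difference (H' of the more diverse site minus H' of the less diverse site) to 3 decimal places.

0.280

Community X: N=123, proportions 0.11382, 0.00813, 0.05691, 0.00813, 0.02439, 0.25203, 0.53659, giving H' = 1.26068 (working shown to 5 dp, full precision carried).
Community Y: N=201, proportions 0.24876, 0.1592, 0.06468, 0.0398, 0.38806, 0.0995, giving H' = 1.54100.
Difference = |1.26068 − 1.54100| = 0.28032, i.e. 0.280 to 3 decimal places.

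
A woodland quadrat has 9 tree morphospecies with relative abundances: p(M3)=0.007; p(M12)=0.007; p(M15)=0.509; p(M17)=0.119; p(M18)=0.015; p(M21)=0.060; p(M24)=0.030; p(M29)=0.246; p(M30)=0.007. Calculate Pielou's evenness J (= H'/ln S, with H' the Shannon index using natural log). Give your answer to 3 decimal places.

0.630

H' = −Σ pᵢ ln pᵢ = −((-0.03473) + (-0.03473) + (-0.34373) + (-0.25331) + (-0.06300) + (-0.16880) + (-0.10520) + (-0.34500) + (-0.03473)) = 1.38323 (working shown to 5 dp, full precision carried).
With S = 9 species, ln S = 2.19722, so J = 1.38323/2.19722 = 0.62954, i.e. 0.630 to 3 decimal places.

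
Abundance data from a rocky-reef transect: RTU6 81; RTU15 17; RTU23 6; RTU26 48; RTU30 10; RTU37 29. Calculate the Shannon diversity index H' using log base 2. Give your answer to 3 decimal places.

2.129

Total N = 81+17+6+48+10+29 = 191, so the proportions are 0.42408, 0.08901, 0.03141, 0.25131, 0.05236, 0.15183 (working shown to 5 dp, full precision carried).
Each pᵢ log₂ pᵢ term: 0.42408×(-1.23758)=-0.52484, 0.08901×(-3.48997)=-0.31063, 0.03141×(-4.99247)=-0.15683, 0.25131×(-1.99247)=-0.50072, 0.05236×(-4.25550)=-0.22280, 0.15183×(-2.71945)=-0.41290.
Sum = -2.12872, so H' = 2.129.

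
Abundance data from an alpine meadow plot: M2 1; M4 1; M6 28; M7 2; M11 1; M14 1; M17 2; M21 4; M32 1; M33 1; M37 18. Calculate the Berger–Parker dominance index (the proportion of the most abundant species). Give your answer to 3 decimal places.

Total N = 1+1+28+2+1+1+2+4+1+1+18 = 60, so the proportions are 0.01667, 0.01667, 0.46667, 0.03333, 0.01667, 0.01667, 0.03333, 0.06667, 0.01667, 0.01667, 0.3 (working shown to 5 dp, full precision carried).
The largest proportion is 0.46667, i.e. d = 0.467 to 3 decimal places.

0.467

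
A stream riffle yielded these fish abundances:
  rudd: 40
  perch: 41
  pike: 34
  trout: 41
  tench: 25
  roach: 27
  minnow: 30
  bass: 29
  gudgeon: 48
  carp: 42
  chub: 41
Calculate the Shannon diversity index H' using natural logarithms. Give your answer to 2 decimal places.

Total N = 40+41+34+41+25+27+30+29+48+42+41 = 398, so the proportions are 0.1005, 0.103, 0.0854, 0.103, 0.0628, 0.0678, 0.0754, 0.0729, 0.1206, 0.1055, 0.103 (working shown to 4 dp, full precision carried).
Each pᵢ ln pᵢ term: 0.1005×(-2.2976)=-0.2309, 0.103×(-2.2729)=-0.2341, 0.0854×(-2.4601)=-0.2102, 0.103×(-2.2729)=-0.2341, 0.0628×(-2.7676)=-0.1738, 0.0678×(-2.6906)=-0.1825, 0.0754×(-2.5853)=-0.1949, 0.0729×(-2.6192)=-0.1908, 0.1206×(-2.1153)=-0.2551, 0.1055×(-2.2488)=-0.2373, 0.103×(-2.2729)=-0.2341.
Sum = -2.3780, so H' = 2.38.

2.38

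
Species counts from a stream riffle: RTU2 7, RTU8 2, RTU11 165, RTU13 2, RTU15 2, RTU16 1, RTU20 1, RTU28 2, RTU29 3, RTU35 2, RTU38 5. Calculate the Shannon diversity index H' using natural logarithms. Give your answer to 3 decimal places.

0.703

Total N = 7+2+165+2+2+1+1+2+3+2+5 = 192, so the proportions are 0.03646, 0.01042, 0.85938, 0.01042, 0.01042, 0.00521, 0.00521, 0.01042, 0.01562, 0.01042, 0.02604 (working shown to 5 dp, full precision carried).
Each pᵢ ln pᵢ term: 0.03646×(-3.31159)=-0.12073, 0.01042×(-4.56435)=-0.04755, 0.85938×(-0.15155)=-0.13024, 0.01042×(-4.56435)=-0.04755, 0.01042×(-4.56435)=-0.04755, 0.00521×(-5.25750)=-0.02738, 0.00521×(-5.25750)=-0.02738, 0.01042×(-4.56435)=-0.04755, 0.01562×(-4.15888)=-0.06498, 0.01042×(-4.56435)=-0.04755, 0.02604×(-3.64806)=-0.09500.
Sum = -0.70345, so H' = 0.703.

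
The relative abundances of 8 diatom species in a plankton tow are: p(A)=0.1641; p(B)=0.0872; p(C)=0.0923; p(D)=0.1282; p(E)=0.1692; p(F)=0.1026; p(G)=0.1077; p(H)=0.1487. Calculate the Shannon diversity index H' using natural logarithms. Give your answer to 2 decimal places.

2.05

Each pᵢ ln pᵢ term (working shown to 4 dp, full precision carried): 0.1641×(-1.8073)=-0.2966, 0.0872×(-2.4396)=-0.2127, 0.0923×(-2.3827)=-0.2199, 0.1282×(-2.0542)=-0.2633, 0.1692×(-1.7767)=-0.3006, 0.1026×(-2.2769)=-0.2336, 0.1077×(-2.2284)=-0.2400, 0.1487×(-1.9058)=-0.2834.
Sum = -2.0502, so H' = 2.05.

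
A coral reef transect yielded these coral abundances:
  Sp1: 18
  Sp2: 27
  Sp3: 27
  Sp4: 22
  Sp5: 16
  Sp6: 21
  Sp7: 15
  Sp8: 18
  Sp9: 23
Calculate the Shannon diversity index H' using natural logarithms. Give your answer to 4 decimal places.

2.1773

Total N = 18+27+27+22+16+21+15+18+23 = 187, so the proportions are 0.096257, 0.144385, 0.144385, 0.117647, 0.085561, 0.112299, 0.080214, 0.096257, 0.122995 (working shown to 6 dp, full precision carried).
Each pᵢ ln pᵢ term: 0.096257×(-2.340737)=-0.225312, 0.144385×(-1.935272)=-0.279424, 0.144385×(-1.935272)=-0.279424, 0.117647×(-2.140066)=-0.251772, 0.085561×(-2.458520)=-0.210355, 0.112299×(-2.186586)=-0.245552, 0.080214×(-2.523058)=-0.202384, 0.096257×(-2.340737)=-0.225312, 0.122995×(-2.095614)=-0.257749.
Sum = -2.177285, so H' = 2.1773.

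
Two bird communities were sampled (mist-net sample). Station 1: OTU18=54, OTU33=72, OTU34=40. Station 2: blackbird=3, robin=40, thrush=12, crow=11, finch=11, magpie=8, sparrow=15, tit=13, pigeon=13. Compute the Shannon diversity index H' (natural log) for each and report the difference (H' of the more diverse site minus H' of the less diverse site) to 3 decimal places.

0.929

Station 1: N=166, proportions 0.3253, 0.43373, 0.24096, giving H' = 1.07054 (working shown to 5 dp, full precision carried).
Station 2: N=126, proportions 0.02381, 0.31746, 0.09524, 0.0873, 0.0873, 0.06349, 0.11905, 0.10317, 0.10317, giving H' = 2.00002.
Difference = |1.07054 − 2.00002| = 0.92948, i.e. 0.929 to 3 decimal places.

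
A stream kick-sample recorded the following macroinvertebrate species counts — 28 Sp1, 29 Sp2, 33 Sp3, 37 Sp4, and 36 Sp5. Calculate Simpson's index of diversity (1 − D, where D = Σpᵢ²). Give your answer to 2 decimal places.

Total N = 28+29+33+37+36 = 163, so the proportions are 0.1718, 0.1779, 0.2025, 0.227, 0.2209 (working shown to 4 dp, full precision carried).
D = 0.1718² + 0.1779² + 0.2025² + 0.227² + 0.2209² = 0.0295 + 0.0317 + 0.0410 + 0.0515 + 0.0488 = 0.2025.
So 1 − D = 0.7975, i.e. 0.80 to 2 decimal places.

0.80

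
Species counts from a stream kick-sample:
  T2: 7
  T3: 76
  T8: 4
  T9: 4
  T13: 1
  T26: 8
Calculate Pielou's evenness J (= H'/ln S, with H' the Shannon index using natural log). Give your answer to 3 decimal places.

0.502

Total N = 7+76+4+4+1+8 = 100, so the proportions are 0.07, 0.76, 0.04, 0.04, 0.01, 0.08 (working shown to 5 dp, full precision carried).
H' = −Σ pᵢ ln pᵢ = −((-0.18615) + (-0.20857) + (-0.12876) + (-0.12876) + (-0.04605) + (-0.20206)) = 0.90034.
With S = 6 species, ln S = 1.79176, so J = 0.90034/1.79176 = 0.50249, i.e. 0.502 to 3 decimal places.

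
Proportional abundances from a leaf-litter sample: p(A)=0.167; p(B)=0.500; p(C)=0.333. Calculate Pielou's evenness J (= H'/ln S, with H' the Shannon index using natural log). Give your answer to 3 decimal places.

H' = −Σ pᵢ ln pᵢ = −((-0.29889) + (-0.34657) + (-0.36617)) = 1.01163 (working shown to 5 dp, full precision carried).
With S = 3 species, ln S = 1.09861, so J = 1.01163/1.09861 = 0.92083, i.e. 0.921 to 3 decimal places.

0.921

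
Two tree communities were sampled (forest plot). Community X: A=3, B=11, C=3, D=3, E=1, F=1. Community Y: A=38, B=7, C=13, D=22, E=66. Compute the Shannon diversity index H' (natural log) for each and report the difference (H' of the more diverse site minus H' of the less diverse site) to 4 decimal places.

0.0872

Community X: N=22, proportions 0.136364, 0.5, 0.136364, 0.136364, 0.045455, 0.045455, giving H' = 1.442663 (working shown to 6 dp, full precision carried).
Community Y: N=146, proportions 0.260274, 0.047945, 0.089041, 0.150685, 0.452055, giving H' = 1.355428.
Difference = |1.442663 − 1.355428| = 0.087235, i.e. 0.0872 to 4 decimal places.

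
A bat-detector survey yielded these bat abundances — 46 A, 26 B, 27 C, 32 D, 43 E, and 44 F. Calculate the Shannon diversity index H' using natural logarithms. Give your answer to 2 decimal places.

1.77

Total N = 46+26+27+32+43+44 = 218, so the proportions are 0.211, 0.1193, 0.1239, 0.1468, 0.1972, 0.2018 (working shown to 4 dp, full precision carried).
Each pᵢ ln pᵢ term: 0.211×(-1.5559)=-0.3283, 0.1193×(-2.1264)=-0.2536, 0.1239×(-2.0887)=-0.2587, 0.1468×(-1.9188)=-0.2817, 0.1972×(-1.6233)=-0.3202, 0.2018×(-1.6003)=-0.3230.
Sum = -1.7654, so H' = 1.77.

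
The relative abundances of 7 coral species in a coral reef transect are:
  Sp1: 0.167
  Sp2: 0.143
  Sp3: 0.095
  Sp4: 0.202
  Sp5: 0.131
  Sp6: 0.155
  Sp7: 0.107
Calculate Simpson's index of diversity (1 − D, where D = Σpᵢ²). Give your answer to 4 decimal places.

D = 0.167² + 0.143² + 0.095² + 0.202² + 0.131² + 0.155² + 0.107² = 0.027889 + 0.020449 + 0.009025 + 0.040804 + 0.017161 + 0.024025 + 0.011449 = 0.150802 (working shown to 6 dp, full precision carried).
So 1 − D = 0.849198, i.e. 0.8492 to 4 decimal places.

0.8492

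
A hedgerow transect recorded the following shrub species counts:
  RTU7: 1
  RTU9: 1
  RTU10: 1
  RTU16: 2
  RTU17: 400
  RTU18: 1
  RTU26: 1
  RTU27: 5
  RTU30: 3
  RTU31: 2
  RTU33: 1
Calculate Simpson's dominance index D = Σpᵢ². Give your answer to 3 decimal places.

Total N = 1+1+1+2+400+1+1+5+3+2+1 = 418, so the proportions are 0.00239, 0.00239, 0.00239, 0.00478, 0.95694, 0.00239, 0.00239, 0.01196, 0.00718, 0.00478, 0.00239 (working shown to 5 dp, full precision carried).
D = 0.00239² + 0.00239² + 0.00239² + 0.00478² + 0.95694² + 0.00239² + 0.00239² + 0.01196² + 0.00718² + 0.00478² + 0.00239² = 0.00001 + 0.00001 + 0.00001 + 0.00002 + 0.91573 + 0.00001 + 0.00001 + 0.00014 + 0.00005 + 0.00002 + 0.00001 = 0.91600.
To 3 decimal places, D = 0.916.

0.916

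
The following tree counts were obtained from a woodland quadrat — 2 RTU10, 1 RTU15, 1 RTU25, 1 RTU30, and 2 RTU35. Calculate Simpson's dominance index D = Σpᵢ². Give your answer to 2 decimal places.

0.22

Total N = 2+1+1+1+2 = 7, so the proportions are 0.2857, 0.1429, 0.1429, 0.1429, 0.2857 (working shown to 4 dp, full precision carried).
D = 0.2857² + 0.1429² + 0.1429² + 0.1429² + 0.2857² = 0.0816 + 0.0204 + 0.0204 + 0.0204 + 0.0816 = 0.2245.
To 2 decimal places, D = 0.22.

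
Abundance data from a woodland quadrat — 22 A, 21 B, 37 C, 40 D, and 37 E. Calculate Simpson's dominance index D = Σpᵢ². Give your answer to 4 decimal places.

Total N = 22+21+37+40+37 = 157, so the proportions are 0.140127, 0.133758, 0.235669, 0.254777, 0.235669 (working shown to 6 dp, full precision carried).
D = 0.140127² + 0.133758² + 0.235669² + 0.254777² + 0.235669² = 0.019636 + 0.017891 + 0.055540 + 0.064911 + 0.055540 = 0.213518.
To 4 decimal places, D = 0.2135.

0.2135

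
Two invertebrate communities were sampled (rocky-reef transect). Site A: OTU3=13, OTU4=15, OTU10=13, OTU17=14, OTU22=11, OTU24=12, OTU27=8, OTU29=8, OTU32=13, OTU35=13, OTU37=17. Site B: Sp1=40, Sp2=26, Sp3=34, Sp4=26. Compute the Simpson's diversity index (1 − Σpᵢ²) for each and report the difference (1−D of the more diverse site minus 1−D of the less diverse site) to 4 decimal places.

Site A: N=137, proportions 0.094891, 0.109489, 0.094891, 0.10219, 0.080292, 0.087591, 0.058394, 0.058394, 0.094891, 0.094891, 0.124088, giving 1−D = 0.905216 (working shown to 6 dp, full precision carried).
Site B: N=126, proportions 0.31746, 0.206349, 0.269841, 0.206349, giving 1−D = 0.741245.
Difference = |0.905216 − 0.741245| = 0.163971, i.e. 0.1640 to 4 decimal places.

0.1640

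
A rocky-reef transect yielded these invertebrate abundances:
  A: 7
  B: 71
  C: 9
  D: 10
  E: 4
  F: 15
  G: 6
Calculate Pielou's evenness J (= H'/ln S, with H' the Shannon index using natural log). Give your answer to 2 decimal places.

Total N = 7+71+9+10+4+15+6 = 122, so the proportions are 0.0574, 0.582, 0.0738, 0.082, 0.0328, 0.123, 0.0492 (working shown to 4 dp, full precision carried).
H' = −Σ pᵢ ln pᵢ = −((-0.1640) + (-0.3150) + (-0.1923) + (-0.2050) + (-0.1121) + (-0.2577) + (-0.1481)) = 1.3943.
With S = 7 species, ln S = 1.9459, so J = 1.3943/1.9459 = 0.7165, i.e. 0.72 to 2 decimal places.

0.72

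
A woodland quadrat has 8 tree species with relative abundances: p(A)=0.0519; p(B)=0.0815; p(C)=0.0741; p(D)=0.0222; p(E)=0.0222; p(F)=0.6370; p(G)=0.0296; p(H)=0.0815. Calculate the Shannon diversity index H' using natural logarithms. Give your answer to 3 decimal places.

1.316

Each pᵢ ln pᵢ term (working shown to 5 dp, full precision carried): 0.0519×(-2.95844)=-0.15354, 0.0815×(-2.50715)=-0.20433, 0.0741×(-2.60234)=-0.19283, 0.0222×(-3.80766)=-0.08453, 0.0222×(-3.80766)=-0.08453, 0.637×(-0.45099)=-0.28728, 0.0296×(-3.51998)=-0.10419, 0.0815×(-2.50715)=-0.20433.
Sum = -1.31557, so H' = 1.316.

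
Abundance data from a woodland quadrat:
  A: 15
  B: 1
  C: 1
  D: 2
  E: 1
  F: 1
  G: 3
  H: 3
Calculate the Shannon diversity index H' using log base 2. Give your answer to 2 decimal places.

2.16

Total N = 15+1+1+2+1+1+3+3 = 27, so the proportions are 0.5556, 0.037, 0.037, 0.0741, 0.037, 0.037, 0.1111, 0.1111 (working shown to 4 dp, full precision carried).
Each pᵢ log₂ pᵢ term: 0.5556×(-0.8480)=-0.4711, 0.037×(-4.7549)=-0.1761, 0.037×(-4.7549)=-0.1761, 0.0741×(-3.7549)=-0.2781, 0.037×(-4.7549)=-0.1761, 0.037×(-4.7549)=-0.1761, 0.1111×(-3.1699)=-0.3522, 0.1111×(-3.1699)=-0.3522.
Sum = -2.1581, so H' = 2.16.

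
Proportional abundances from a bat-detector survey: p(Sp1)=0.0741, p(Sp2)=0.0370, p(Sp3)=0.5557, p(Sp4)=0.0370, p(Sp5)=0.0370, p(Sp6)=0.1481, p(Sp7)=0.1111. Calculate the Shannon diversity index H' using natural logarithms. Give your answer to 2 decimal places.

1.41

Each pᵢ ln pᵢ term (working shown to 4 dp, full precision carried): 0.0741×(-2.6023)=-0.1928, 0.037×(-3.2968)=-0.1220, 0.5557×(-0.5875)=-0.3265, 0.037×(-3.2968)=-0.1220, 0.037×(-3.2968)=-0.1220, 0.1481×(-1.9099)=-0.2829, 0.1111×(-2.1973)=-0.2441.
Sum = -1.4122, so H' = 1.41.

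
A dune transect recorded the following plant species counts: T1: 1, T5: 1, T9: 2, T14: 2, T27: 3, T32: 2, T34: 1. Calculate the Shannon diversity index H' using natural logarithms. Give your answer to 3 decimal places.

Total N = 1+1+2+2+3+2+1 = 12, so the proportions are 0.08333, 0.08333, 0.16667, 0.16667, 0.25, 0.16667, 0.08333 (working shown to 5 dp, full precision carried).
Each pᵢ ln pᵢ term: 0.08333×(-2.48491)=-0.20708, 0.08333×(-2.48491)=-0.20708, 0.16667×(-1.79176)=-0.29863, 0.16667×(-1.79176)=-0.29863, 0.25×(-1.38629)=-0.34657, 0.16667×(-1.79176)=-0.29863, 0.08333×(-2.48491)=-0.20708.
Sum = -1.86368, so H' = 1.864.

1.864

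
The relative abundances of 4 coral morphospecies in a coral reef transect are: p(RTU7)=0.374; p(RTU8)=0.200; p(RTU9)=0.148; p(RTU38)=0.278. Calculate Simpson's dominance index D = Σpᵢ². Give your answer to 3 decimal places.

0.279

D = 0.374² + 0.2² + 0.148² + 0.278² = 0.13988 + 0.04000 + 0.02190 + 0.07728 = 0.27906 (working shown to 5 dp, full precision carried).
To 3 decimal places, D = 0.279.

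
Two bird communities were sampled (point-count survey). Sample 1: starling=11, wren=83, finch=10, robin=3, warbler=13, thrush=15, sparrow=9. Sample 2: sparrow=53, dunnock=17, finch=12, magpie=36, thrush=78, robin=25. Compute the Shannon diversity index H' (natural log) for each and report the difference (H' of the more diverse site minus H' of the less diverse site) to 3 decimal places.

0.202

Sample 1: N=144, proportions 0.07639, 0.57639, 0.06944, 0.02083, 0.09028, 0.10417, 0.0625, giving H' = 1.40591 (working shown to 5 dp, full precision carried).
Sample 2: N=221, proportions 0.23982, 0.07692, 0.0543, 0.1629, 0.35294, 0.11312, giving H' = 1.60762.
Difference = |1.40591 − 1.60762| = 0.20171, i.e. 0.202 to 3 decimal places.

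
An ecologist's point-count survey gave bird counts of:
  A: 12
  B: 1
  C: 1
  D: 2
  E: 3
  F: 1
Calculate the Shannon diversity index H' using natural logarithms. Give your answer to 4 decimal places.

1.2707

Total N = 12+1+1+2+3+1 = 20, so the proportions are 0.6, 0.05, 0.05, 0.1, 0.15, 0.05 (working shown to 6 dp, full precision carried).
Each pᵢ ln pᵢ term: 0.6×(-0.510826)=-0.306495, 0.05×(-2.995732)=-0.149787, 0.05×(-2.995732)=-0.149787, 0.1×(-2.302585)=-0.230259, 0.15×(-1.897120)=-0.284568, 0.05×(-2.995732)=-0.149787.
Sum = -1.270682, so H' = 1.2707.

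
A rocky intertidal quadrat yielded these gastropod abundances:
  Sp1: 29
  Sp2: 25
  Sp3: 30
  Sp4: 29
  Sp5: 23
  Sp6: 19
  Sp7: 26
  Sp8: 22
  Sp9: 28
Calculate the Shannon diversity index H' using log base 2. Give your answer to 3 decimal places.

Total N = 29+25+30+29+23+19+26+22+28 = 231, so the proportions are 0.12554, 0.10823, 0.12987, 0.12554, 0.09957, 0.08225, 0.11255, 0.09524, 0.12121 (working shown to 5 dp, full precision carried).
Each pᵢ log₂ pᵢ term: 0.12554×(-2.99377)=-0.37584, 0.10823×(-3.20789)=-0.34717, 0.12987×(-2.94486)=-0.38245, 0.12554×(-2.99377)=-0.37584, 0.09957×(-3.32819)=-0.33138, 0.08225×(-3.60382)=-0.29642, 0.11255×(-3.15131)=-0.35469, 0.09524×(-3.39232)=-0.32308, 0.12121×(-3.04439)=-0.36902.
Sum = -3.15589, so H' = 3.156.

3.156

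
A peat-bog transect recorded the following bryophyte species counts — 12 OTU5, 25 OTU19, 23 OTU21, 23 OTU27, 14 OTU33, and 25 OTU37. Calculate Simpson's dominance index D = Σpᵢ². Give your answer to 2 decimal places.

Total N = 12+25+23+23+14+25 = 122, so the proportions are 0.0984, 0.2049, 0.1885, 0.1885, 0.1148, 0.2049 (working shown to 4 dp, full precision carried).
D = 0.0984² + 0.2049² + 0.1885² + 0.1885² + 0.1148² + 0.2049² = 0.0097 + 0.0420 + 0.0355 + 0.0355 + 0.0132 + 0.0420 = 0.1779.
To 2 decimal places, D = 0.18.

0.18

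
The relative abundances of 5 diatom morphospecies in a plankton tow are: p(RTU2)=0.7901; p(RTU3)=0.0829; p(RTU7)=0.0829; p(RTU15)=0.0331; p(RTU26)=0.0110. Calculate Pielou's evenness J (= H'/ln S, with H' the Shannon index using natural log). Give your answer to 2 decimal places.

0.47

H' = −Σ pᵢ ln pᵢ = −((-0.1861) + (-0.2064) + (-0.2064) + (-0.1128) + (-0.0496)) = 0.7614 (working shown to 4 dp, full precision carried).
With S = 5 species, ln S = 1.6094, so J = 0.7614/1.6094 = 0.4731, i.e. 0.47 to 2 decimal places.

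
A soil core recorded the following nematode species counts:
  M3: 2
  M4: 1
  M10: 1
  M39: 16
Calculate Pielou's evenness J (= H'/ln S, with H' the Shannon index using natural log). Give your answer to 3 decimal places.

0.511

Total N = 2+1+1+16 = 20, so the proportions are 0.1, 0.05, 0.05, 0.8 (working shown to 5 dp, full precision carried).
H' = −Σ pᵢ ln pᵢ = −((-0.23026) + (-0.14979) + (-0.14979) + (-0.17851)) = 0.70835.
With S = 4 species, ln S = 1.38629, so J = 0.70835/1.38629 = 0.51096, i.e. 0.511 to 3 decimal places.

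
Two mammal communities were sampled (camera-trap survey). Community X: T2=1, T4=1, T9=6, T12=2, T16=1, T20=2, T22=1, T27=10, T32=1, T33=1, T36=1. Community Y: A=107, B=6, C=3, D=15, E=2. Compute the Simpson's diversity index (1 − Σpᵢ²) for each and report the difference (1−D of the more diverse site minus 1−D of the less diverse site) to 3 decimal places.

0.456

Community X: N=27, proportions 0.03704, 0.03704, 0.22222, 0.07407, 0.03704, 0.07407, 0.03704, 0.37037, 0.03704, 0.03704, 0.03704, giving 1−D = 0.79287 (working shown to 5 dp, full precision carried).
Community Y: N=133, proportions 0.80451, 0.04511, 0.02256, 0.11278, 0.01504, giving 1−D = 0.33727.
Difference = |0.79287 − 0.33727| = 0.45560, i.e. 0.456 to 3 decimal places.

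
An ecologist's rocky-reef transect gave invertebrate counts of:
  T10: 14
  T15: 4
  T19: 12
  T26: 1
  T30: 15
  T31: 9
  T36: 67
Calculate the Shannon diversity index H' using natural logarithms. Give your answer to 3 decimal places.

Total N = 14+4+12+1+15+9+67 = 122, so the proportions are 0.11475, 0.03279, 0.09836, 0.0082, 0.12295, 0.07377, 0.54918 (working shown to 5 dp, full precision carried).
Each pᵢ ln pᵢ term: 0.11475×(-2.16496)=-0.24844, 0.03279×(-3.41773)=-0.11206, 0.09836×(-2.31911)=-0.22811, 0.0082×(-4.80402)=-0.03938, 0.12295×(-2.09597)=-0.25770, 0.07377×(-2.60680)=-0.19230, 0.54918×(-0.59933)=-0.32914.
Sum = -1.40713, so H' = 1.407.

1.407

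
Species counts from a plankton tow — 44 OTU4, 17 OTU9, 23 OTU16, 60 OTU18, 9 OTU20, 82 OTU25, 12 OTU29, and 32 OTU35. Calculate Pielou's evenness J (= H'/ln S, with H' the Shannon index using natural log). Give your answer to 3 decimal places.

0.891

Total N = 44+17+23+60+9+82+12+32 = 279, so the proportions are 0.15771, 0.06093, 0.08244, 0.21505, 0.03226, 0.29391, 0.04301, 0.1147 (working shown to 5 dp, full precision carried).
H' = −Σ pᵢ ln pᵢ = −((-0.29129) + (-0.17049) + (-0.20574) + (-0.33051) + (-0.11077) + (-0.35989) + (-0.13532) + (-0.24837)) = 1.85238.
With S = 8 species, ln S = 2.07944, so J = 1.85238/2.07944 = 0.89081, i.e. 0.891 to 3 decimal places.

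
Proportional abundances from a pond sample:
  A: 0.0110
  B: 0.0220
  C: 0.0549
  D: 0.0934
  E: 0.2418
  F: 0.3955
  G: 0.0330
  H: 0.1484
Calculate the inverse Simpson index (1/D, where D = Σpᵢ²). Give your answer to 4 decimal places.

3.9945

D = 0.011² + 0.022² + 0.0549² + 0.0934² + 0.2418² + 0.3955² + 0.033² + 0.1484² = 0.00012100 + 0.00048400 + 0.00301401 + 0.00872356 + 0.05846724 + 0.15642025 + 0.00108900 + 0.02202256 = 0.25034162 (working shown to 8 dp, full precision carried).
So 1/D = 3.994542, i.e. 3.9945 to 4 decimal places.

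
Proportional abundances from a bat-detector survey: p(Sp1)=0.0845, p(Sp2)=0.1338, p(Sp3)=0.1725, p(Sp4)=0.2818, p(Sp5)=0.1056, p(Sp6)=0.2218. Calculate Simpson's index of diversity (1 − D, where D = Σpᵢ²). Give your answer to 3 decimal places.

D = 0.0845² + 0.1338² + 0.1725² + 0.2818² + 0.1056² + 0.2218² = 0.00714 + 0.01790 + 0.02976 + 0.07941 + 0.01115 + 0.04920 = 0.19456 (working shown to 5 dp, full precision carried).
So 1 − D = 0.80544, i.e. 0.805 to 3 decimal places.

0.805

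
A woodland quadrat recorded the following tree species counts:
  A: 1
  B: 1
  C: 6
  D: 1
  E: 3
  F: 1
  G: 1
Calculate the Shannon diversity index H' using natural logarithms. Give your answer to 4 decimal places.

Total N = 1+1+6+1+3+1+1 = 14, so the proportions are 0.071429, 0.071429, 0.428571, 0.071429, 0.214286, 0.071429, 0.071429 (working shown to 6 dp, full precision carried).
Each pᵢ ln pᵢ term: 0.071429×(-2.639057)=-0.188504, 0.071429×(-2.639057)=-0.188504, 0.428571×(-0.847298)=-0.363128, 0.071429×(-2.639057)=-0.188504, 0.214286×(-1.540445)=-0.330095, 0.071429×(-2.639057)=-0.188504, 0.071429×(-2.639057)=-0.188504.
Sum = -1.635743, so H' = 1.6357.

1.6357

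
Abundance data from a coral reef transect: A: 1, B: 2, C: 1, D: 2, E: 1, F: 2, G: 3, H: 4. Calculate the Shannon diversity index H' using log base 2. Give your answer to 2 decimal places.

Total N = 1+2+1+2+1+2+3+4 = 16, so the proportions are 0.0625, 0.125, 0.0625, 0.125, 0.0625, 0.125, 0.1875, 0.25 (working shown to 4 dp, full precision carried).
Each pᵢ log₂ pᵢ term: 0.0625×(-4.0000)=-0.2500, 0.125×(-3.0000)=-0.3750, 0.0625×(-4.0000)=-0.2500, 0.125×(-3.0000)=-0.3750, 0.0625×(-4.0000)=-0.2500, 0.125×(-3.0000)=-0.3750, 0.1875×(-2.4150)=-0.4528, 0.25×(-2.0000)=-0.5000.
Sum = -2.8278, so H' = 2.83.

2.83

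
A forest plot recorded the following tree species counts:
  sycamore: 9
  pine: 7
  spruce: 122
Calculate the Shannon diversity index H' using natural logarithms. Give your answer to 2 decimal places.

Total N = 9+7+122 = 138, so the proportions are 0.0652, 0.0507, 0.8841 (working shown to 4 dp, full precision carried).
Each pᵢ ln pᵢ term: 0.0652×(-2.7300)=-0.1780, 0.0507×(-2.9813)=-0.1512, 0.8841×(-0.1232)=-0.1089.
Sum = -0.4382, so H' = 0.44.

0.44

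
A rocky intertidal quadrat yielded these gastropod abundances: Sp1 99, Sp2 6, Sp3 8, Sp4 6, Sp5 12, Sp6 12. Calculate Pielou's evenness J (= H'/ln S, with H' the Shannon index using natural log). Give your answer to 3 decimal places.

Total N = 99+6+8+6+12+12 = 143, so the proportions are 0.69231, 0.04196, 0.05594, 0.04196, 0.08392, 0.08392 (working shown to 5 dp, full precision carried).
H' = −Σ pᵢ ln pᵢ = −((-0.25458) + (-0.13305) + (-0.16131) + (-0.13305) + (-0.20794) + (-0.20794)) = 1.09787.
With S = 6 species, ln S = 1.79176, so J = 1.09787/1.79176 = 0.61273, i.e. 0.613 to 3 decimal places.

0.613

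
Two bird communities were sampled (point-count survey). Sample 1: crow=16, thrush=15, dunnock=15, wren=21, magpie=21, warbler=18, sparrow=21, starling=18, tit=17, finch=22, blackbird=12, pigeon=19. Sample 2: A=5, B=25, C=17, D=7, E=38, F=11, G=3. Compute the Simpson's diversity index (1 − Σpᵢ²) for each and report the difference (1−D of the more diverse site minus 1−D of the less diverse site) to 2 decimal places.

Sample 1: N=215, proportions 0.07442, 0.06977, 0.06977, 0.09767, 0.09767, 0.08372, 0.09767, 0.08372, 0.07907, 0.10233, 0.05581, 0.08837, giving 1−D = 0.91444 (working shown to 5 dp, full precision carried).
Sample 2: N=106, proportions 0.04717, 0.23585, 0.16038, 0.06604, 0.35849, 0.10377, 0.0283, giving 1−D = 0.77198.
Difference = |0.91444 − 0.77198| = 0.14246, i.e. 0.14 to 2 decimal places.

0.14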